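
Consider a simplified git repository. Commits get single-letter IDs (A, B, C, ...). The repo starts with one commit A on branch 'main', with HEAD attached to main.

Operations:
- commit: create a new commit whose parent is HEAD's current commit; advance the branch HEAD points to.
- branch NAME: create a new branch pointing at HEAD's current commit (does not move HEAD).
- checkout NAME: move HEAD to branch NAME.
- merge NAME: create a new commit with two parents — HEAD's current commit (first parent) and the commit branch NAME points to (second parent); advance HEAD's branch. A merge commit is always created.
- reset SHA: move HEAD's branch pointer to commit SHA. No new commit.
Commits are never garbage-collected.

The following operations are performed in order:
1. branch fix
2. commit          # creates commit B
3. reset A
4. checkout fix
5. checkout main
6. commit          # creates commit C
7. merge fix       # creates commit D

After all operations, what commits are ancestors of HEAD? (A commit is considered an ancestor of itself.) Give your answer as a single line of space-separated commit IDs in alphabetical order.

Answer: A C D

Derivation:
After op 1 (branch): HEAD=main@A [fix=A main=A]
After op 2 (commit): HEAD=main@B [fix=A main=B]
After op 3 (reset): HEAD=main@A [fix=A main=A]
After op 4 (checkout): HEAD=fix@A [fix=A main=A]
After op 5 (checkout): HEAD=main@A [fix=A main=A]
After op 6 (commit): HEAD=main@C [fix=A main=C]
After op 7 (merge): HEAD=main@D [fix=A main=D]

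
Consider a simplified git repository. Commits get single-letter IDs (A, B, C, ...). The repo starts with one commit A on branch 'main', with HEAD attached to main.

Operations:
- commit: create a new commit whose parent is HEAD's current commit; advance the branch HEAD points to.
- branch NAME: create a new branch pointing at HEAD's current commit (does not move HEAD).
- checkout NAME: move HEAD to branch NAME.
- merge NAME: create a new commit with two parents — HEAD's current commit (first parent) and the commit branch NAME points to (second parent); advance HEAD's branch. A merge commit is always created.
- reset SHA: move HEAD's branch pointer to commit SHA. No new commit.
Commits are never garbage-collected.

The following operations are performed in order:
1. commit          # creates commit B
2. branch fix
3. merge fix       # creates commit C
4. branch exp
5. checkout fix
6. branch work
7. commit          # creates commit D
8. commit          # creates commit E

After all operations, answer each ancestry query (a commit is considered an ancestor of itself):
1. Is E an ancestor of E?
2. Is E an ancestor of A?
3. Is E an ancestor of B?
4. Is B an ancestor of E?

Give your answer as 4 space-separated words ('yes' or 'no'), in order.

Answer: yes no no yes

Derivation:
After op 1 (commit): HEAD=main@B [main=B]
After op 2 (branch): HEAD=main@B [fix=B main=B]
After op 3 (merge): HEAD=main@C [fix=B main=C]
After op 4 (branch): HEAD=main@C [exp=C fix=B main=C]
After op 5 (checkout): HEAD=fix@B [exp=C fix=B main=C]
After op 6 (branch): HEAD=fix@B [exp=C fix=B main=C work=B]
After op 7 (commit): HEAD=fix@D [exp=C fix=D main=C work=B]
After op 8 (commit): HEAD=fix@E [exp=C fix=E main=C work=B]
ancestors(E) = {A,B,D,E}; E in? yes
ancestors(A) = {A}; E in? no
ancestors(B) = {A,B}; E in? no
ancestors(E) = {A,B,D,E}; B in? yes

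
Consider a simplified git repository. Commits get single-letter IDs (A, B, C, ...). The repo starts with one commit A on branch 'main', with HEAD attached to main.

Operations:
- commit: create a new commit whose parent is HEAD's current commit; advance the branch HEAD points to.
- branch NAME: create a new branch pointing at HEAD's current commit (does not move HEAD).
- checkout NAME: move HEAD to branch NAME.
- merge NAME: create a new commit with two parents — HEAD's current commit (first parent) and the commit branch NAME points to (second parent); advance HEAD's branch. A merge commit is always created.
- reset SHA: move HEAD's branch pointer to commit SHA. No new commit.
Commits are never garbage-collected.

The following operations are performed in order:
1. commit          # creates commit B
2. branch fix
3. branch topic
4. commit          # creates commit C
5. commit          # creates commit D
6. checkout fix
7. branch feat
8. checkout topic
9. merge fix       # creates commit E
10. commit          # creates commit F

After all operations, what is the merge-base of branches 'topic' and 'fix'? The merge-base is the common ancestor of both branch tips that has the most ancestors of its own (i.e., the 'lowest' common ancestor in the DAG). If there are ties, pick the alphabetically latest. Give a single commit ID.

After op 1 (commit): HEAD=main@B [main=B]
After op 2 (branch): HEAD=main@B [fix=B main=B]
After op 3 (branch): HEAD=main@B [fix=B main=B topic=B]
After op 4 (commit): HEAD=main@C [fix=B main=C topic=B]
After op 5 (commit): HEAD=main@D [fix=B main=D topic=B]
After op 6 (checkout): HEAD=fix@B [fix=B main=D topic=B]
After op 7 (branch): HEAD=fix@B [feat=B fix=B main=D topic=B]
After op 8 (checkout): HEAD=topic@B [feat=B fix=B main=D topic=B]
After op 9 (merge): HEAD=topic@E [feat=B fix=B main=D topic=E]
After op 10 (commit): HEAD=topic@F [feat=B fix=B main=D topic=F]
ancestors(topic=F): ['A', 'B', 'E', 'F']
ancestors(fix=B): ['A', 'B']
common: ['A', 'B']

Answer: B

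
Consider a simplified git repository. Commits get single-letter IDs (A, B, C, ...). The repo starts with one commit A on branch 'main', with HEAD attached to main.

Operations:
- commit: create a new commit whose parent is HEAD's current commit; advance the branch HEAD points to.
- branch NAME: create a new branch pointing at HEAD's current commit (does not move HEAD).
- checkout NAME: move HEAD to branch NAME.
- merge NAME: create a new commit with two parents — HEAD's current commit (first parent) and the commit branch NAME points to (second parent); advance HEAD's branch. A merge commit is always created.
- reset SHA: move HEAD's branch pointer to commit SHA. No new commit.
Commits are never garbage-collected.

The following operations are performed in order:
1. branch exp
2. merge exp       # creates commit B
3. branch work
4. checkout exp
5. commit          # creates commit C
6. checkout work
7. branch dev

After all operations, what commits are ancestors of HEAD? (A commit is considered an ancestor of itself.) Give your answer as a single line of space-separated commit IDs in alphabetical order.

Answer: A B

Derivation:
After op 1 (branch): HEAD=main@A [exp=A main=A]
After op 2 (merge): HEAD=main@B [exp=A main=B]
After op 3 (branch): HEAD=main@B [exp=A main=B work=B]
After op 4 (checkout): HEAD=exp@A [exp=A main=B work=B]
After op 5 (commit): HEAD=exp@C [exp=C main=B work=B]
After op 6 (checkout): HEAD=work@B [exp=C main=B work=B]
After op 7 (branch): HEAD=work@B [dev=B exp=C main=B work=B]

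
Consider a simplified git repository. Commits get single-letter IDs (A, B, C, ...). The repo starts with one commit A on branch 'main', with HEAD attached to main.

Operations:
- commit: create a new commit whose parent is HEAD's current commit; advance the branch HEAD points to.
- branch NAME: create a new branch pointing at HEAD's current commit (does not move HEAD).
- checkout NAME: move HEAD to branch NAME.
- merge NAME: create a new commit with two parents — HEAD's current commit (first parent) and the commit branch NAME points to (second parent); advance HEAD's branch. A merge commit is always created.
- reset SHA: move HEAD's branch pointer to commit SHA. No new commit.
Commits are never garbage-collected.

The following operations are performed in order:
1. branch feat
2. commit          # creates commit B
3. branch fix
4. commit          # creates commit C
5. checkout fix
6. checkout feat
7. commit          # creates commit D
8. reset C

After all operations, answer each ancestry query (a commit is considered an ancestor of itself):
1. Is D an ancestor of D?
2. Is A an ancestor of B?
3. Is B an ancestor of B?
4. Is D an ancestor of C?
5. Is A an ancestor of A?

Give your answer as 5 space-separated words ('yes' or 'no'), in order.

Answer: yes yes yes no yes

Derivation:
After op 1 (branch): HEAD=main@A [feat=A main=A]
After op 2 (commit): HEAD=main@B [feat=A main=B]
After op 3 (branch): HEAD=main@B [feat=A fix=B main=B]
After op 4 (commit): HEAD=main@C [feat=A fix=B main=C]
After op 5 (checkout): HEAD=fix@B [feat=A fix=B main=C]
After op 6 (checkout): HEAD=feat@A [feat=A fix=B main=C]
After op 7 (commit): HEAD=feat@D [feat=D fix=B main=C]
After op 8 (reset): HEAD=feat@C [feat=C fix=B main=C]
ancestors(D) = {A,D}; D in? yes
ancestors(B) = {A,B}; A in? yes
ancestors(B) = {A,B}; B in? yes
ancestors(C) = {A,B,C}; D in? no
ancestors(A) = {A}; A in? yes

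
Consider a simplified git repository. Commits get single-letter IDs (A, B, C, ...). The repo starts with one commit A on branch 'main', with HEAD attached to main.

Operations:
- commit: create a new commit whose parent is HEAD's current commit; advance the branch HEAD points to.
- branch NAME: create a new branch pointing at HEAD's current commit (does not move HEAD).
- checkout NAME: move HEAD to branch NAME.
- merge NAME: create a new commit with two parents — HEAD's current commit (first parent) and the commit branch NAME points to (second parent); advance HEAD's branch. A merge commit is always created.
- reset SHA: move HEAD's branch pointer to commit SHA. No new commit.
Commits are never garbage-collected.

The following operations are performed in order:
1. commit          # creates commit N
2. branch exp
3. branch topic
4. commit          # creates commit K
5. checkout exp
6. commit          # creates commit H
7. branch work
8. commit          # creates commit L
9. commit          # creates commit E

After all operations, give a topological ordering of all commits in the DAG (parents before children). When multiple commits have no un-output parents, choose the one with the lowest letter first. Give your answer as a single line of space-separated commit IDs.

After op 1 (commit): HEAD=main@N [main=N]
After op 2 (branch): HEAD=main@N [exp=N main=N]
After op 3 (branch): HEAD=main@N [exp=N main=N topic=N]
After op 4 (commit): HEAD=main@K [exp=N main=K topic=N]
After op 5 (checkout): HEAD=exp@N [exp=N main=K topic=N]
After op 6 (commit): HEAD=exp@H [exp=H main=K topic=N]
After op 7 (branch): HEAD=exp@H [exp=H main=K topic=N work=H]
After op 8 (commit): HEAD=exp@L [exp=L main=K topic=N work=H]
After op 9 (commit): HEAD=exp@E [exp=E main=K topic=N work=H]
commit A: parents=[]
commit E: parents=['L']
commit H: parents=['N']
commit K: parents=['N']
commit L: parents=['H']
commit N: parents=['A']

Answer: A N H K L E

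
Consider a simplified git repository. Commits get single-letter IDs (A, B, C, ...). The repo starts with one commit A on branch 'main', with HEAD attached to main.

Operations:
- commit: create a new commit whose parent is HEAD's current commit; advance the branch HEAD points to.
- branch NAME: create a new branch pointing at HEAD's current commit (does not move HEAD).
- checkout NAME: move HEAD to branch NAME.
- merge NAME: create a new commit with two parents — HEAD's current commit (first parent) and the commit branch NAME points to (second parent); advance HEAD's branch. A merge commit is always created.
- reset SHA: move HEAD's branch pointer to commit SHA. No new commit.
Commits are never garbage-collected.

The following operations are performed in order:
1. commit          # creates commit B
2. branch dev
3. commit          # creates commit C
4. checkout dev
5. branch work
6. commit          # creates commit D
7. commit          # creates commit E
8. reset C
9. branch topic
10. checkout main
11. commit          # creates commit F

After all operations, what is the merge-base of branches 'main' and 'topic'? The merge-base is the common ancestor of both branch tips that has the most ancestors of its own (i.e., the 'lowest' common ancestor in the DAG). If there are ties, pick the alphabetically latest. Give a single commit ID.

Answer: C

Derivation:
After op 1 (commit): HEAD=main@B [main=B]
After op 2 (branch): HEAD=main@B [dev=B main=B]
After op 3 (commit): HEAD=main@C [dev=B main=C]
After op 4 (checkout): HEAD=dev@B [dev=B main=C]
After op 5 (branch): HEAD=dev@B [dev=B main=C work=B]
After op 6 (commit): HEAD=dev@D [dev=D main=C work=B]
After op 7 (commit): HEAD=dev@E [dev=E main=C work=B]
After op 8 (reset): HEAD=dev@C [dev=C main=C work=B]
After op 9 (branch): HEAD=dev@C [dev=C main=C topic=C work=B]
After op 10 (checkout): HEAD=main@C [dev=C main=C topic=C work=B]
After op 11 (commit): HEAD=main@F [dev=C main=F topic=C work=B]
ancestors(main=F): ['A', 'B', 'C', 'F']
ancestors(topic=C): ['A', 'B', 'C']
common: ['A', 'B', 'C']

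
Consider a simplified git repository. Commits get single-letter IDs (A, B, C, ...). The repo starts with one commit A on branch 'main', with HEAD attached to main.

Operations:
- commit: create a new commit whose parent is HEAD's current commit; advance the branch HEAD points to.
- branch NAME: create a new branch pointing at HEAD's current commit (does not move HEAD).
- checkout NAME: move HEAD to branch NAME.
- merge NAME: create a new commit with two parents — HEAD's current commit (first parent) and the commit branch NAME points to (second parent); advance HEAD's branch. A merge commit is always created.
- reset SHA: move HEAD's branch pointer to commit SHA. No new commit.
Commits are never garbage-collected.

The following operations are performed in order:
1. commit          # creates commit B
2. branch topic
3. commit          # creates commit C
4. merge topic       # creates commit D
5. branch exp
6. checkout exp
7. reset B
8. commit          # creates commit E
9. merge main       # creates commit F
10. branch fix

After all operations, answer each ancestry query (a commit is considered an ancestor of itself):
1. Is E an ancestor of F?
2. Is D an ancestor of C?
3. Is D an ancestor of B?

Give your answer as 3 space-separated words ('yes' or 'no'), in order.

Answer: yes no no

Derivation:
After op 1 (commit): HEAD=main@B [main=B]
After op 2 (branch): HEAD=main@B [main=B topic=B]
After op 3 (commit): HEAD=main@C [main=C topic=B]
After op 4 (merge): HEAD=main@D [main=D topic=B]
After op 5 (branch): HEAD=main@D [exp=D main=D topic=B]
After op 6 (checkout): HEAD=exp@D [exp=D main=D topic=B]
After op 7 (reset): HEAD=exp@B [exp=B main=D topic=B]
After op 8 (commit): HEAD=exp@E [exp=E main=D topic=B]
After op 9 (merge): HEAD=exp@F [exp=F main=D topic=B]
After op 10 (branch): HEAD=exp@F [exp=F fix=F main=D topic=B]
ancestors(F) = {A,B,C,D,E,F}; E in? yes
ancestors(C) = {A,B,C}; D in? no
ancestors(B) = {A,B}; D in? no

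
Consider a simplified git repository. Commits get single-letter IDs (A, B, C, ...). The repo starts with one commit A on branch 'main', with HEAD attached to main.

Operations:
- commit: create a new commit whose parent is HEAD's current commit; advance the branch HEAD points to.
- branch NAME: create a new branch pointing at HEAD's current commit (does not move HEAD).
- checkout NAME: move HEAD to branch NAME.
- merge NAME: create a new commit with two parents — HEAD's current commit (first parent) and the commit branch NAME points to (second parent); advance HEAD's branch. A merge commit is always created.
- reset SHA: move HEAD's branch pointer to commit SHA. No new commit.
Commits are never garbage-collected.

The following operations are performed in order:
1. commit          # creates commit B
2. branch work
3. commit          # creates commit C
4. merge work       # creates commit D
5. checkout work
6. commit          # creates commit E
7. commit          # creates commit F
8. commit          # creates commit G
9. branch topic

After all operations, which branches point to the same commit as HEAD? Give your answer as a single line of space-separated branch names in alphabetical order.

Answer: topic work

Derivation:
After op 1 (commit): HEAD=main@B [main=B]
After op 2 (branch): HEAD=main@B [main=B work=B]
After op 3 (commit): HEAD=main@C [main=C work=B]
After op 4 (merge): HEAD=main@D [main=D work=B]
After op 5 (checkout): HEAD=work@B [main=D work=B]
After op 6 (commit): HEAD=work@E [main=D work=E]
After op 7 (commit): HEAD=work@F [main=D work=F]
After op 8 (commit): HEAD=work@G [main=D work=G]
After op 9 (branch): HEAD=work@G [main=D topic=G work=G]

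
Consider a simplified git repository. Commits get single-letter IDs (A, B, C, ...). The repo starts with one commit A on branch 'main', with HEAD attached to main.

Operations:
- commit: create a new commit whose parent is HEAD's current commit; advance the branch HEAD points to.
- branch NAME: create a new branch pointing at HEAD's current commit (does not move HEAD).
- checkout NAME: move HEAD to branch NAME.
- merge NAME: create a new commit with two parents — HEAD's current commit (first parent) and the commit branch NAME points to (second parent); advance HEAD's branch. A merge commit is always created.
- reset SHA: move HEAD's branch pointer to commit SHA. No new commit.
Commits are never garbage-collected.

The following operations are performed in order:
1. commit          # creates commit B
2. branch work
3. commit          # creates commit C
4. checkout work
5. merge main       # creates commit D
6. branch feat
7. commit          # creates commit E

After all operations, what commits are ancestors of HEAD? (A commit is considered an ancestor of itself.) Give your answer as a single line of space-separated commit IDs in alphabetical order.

Answer: A B C D E

Derivation:
After op 1 (commit): HEAD=main@B [main=B]
After op 2 (branch): HEAD=main@B [main=B work=B]
After op 3 (commit): HEAD=main@C [main=C work=B]
After op 4 (checkout): HEAD=work@B [main=C work=B]
After op 5 (merge): HEAD=work@D [main=C work=D]
After op 6 (branch): HEAD=work@D [feat=D main=C work=D]
After op 7 (commit): HEAD=work@E [feat=D main=C work=E]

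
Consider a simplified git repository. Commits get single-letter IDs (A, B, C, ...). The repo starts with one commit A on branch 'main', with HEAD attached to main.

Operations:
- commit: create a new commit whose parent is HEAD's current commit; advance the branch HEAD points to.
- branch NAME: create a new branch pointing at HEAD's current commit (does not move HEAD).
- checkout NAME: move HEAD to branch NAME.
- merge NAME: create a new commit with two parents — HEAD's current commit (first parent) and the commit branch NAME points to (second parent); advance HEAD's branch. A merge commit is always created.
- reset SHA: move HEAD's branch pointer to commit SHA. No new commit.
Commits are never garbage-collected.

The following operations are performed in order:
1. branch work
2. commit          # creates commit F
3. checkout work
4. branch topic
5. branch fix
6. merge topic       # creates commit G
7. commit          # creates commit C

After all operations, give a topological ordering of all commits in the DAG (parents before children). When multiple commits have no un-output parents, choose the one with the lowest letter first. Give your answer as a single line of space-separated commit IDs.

Answer: A F G C

Derivation:
After op 1 (branch): HEAD=main@A [main=A work=A]
After op 2 (commit): HEAD=main@F [main=F work=A]
After op 3 (checkout): HEAD=work@A [main=F work=A]
After op 4 (branch): HEAD=work@A [main=F topic=A work=A]
After op 5 (branch): HEAD=work@A [fix=A main=F topic=A work=A]
After op 6 (merge): HEAD=work@G [fix=A main=F topic=A work=G]
After op 7 (commit): HEAD=work@C [fix=A main=F topic=A work=C]
commit A: parents=[]
commit C: parents=['G']
commit F: parents=['A']
commit G: parents=['A', 'A']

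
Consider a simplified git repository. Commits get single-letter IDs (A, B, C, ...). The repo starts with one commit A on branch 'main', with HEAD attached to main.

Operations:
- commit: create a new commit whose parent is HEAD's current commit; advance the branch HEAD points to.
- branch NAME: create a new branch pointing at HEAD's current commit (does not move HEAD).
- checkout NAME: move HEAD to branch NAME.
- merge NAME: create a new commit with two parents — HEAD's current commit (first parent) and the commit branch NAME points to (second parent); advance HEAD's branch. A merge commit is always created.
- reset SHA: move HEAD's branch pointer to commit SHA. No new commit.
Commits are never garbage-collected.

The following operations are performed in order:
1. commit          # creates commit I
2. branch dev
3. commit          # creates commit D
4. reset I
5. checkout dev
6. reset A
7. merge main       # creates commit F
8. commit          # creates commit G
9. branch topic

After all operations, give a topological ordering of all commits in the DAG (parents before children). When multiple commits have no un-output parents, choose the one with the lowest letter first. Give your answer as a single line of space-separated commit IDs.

After op 1 (commit): HEAD=main@I [main=I]
After op 2 (branch): HEAD=main@I [dev=I main=I]
After op 3 (commit): HEAD=main@D [dev=I main=D]
After op 4 (reset): HEAD=main@I [dev=I main=I]
After op 5 (checkout): HEAD=dev@I [dev=I main=I]
After op 6 (reset): HEAD=dev@A [dev=A main=I]
After op 7 (merge): HEAD=dev@F [dev=F main=I]
After op 8 (commit): HEAD=dev@G [dev=G main=I]
After op 9 (branch): HEAD=dev@G [dev=G main=I topic=G]
commit A: parents=[]
commit D: parents=['I']
commit F: parents=['A', 'I']
commit G: parents=['F']
commit I: parents=['A']

Answer: A I D F G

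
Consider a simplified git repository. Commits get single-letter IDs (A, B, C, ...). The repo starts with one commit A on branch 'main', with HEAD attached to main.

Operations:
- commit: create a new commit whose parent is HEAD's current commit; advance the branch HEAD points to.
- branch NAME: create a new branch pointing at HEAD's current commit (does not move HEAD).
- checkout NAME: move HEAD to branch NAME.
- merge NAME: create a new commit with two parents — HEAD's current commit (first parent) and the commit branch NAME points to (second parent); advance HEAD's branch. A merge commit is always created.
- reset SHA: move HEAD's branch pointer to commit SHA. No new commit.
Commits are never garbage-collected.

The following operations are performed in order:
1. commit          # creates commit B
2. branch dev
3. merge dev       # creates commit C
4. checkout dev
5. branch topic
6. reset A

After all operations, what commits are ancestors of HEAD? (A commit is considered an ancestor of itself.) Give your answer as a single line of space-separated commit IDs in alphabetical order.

After op 1 (commit): HEAD=main@B [main=B]
After op 2 (branch): HEAD=main@B [dev=B main=B]
After op 3 (merge): HEAD=main@C [dev=B main=C]
After op 4 (checkout): HEAD=dev@B [dev=B main=C]
After op 5 (branch): HEAD=dev@B [dev=B main=C topic=B]
After op 6 (reset): HEAD=dev@A [dev=A main=C topic=B]

Answer: A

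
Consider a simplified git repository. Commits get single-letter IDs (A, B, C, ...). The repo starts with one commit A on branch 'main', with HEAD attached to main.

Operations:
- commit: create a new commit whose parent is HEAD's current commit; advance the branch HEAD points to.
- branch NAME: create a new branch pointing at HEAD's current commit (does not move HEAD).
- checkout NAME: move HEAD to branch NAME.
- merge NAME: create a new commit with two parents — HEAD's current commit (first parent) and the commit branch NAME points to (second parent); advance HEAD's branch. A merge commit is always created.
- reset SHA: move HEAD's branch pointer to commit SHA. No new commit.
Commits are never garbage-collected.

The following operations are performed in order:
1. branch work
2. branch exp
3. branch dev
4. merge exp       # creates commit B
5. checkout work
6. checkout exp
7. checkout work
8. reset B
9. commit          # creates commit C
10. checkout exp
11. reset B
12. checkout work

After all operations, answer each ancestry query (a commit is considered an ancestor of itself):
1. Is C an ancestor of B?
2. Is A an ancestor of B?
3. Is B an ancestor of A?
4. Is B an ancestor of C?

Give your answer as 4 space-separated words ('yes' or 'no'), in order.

Answer: no yes no yes

Derivation:
After op 1 (branch): HEAD=main@A [main=A work=A]
After op 2 (branch): HEAD=main@A [exp=A main=A work=A]
After op 3 (branch): HEAD=main@A [dev=A exp=A main=A work=A]
After op 4 (merge): HEAD=main@B [dev=A exp=A main=B work=A]
After op 5 (checkout): HEAD=work@A [dev=A exp=A main=B work=A]
After op 6 (checkout): HEAD=exp@A [dev=A exp=A main=B work=A]
After op 7 (checkout): HEAD=work@A [dev=A exp=A main=B work=A]
After op 8 (reset): HEAD=work@B [dev=A exp=A main=B work=B]
After op 9 (commit): HEAD=work@C [dev=A exp=A main=B work=C]
After op 10 (checkout): HEAD=exp@A [dev=A exp=A main=B work=C]
After op 11 (reset): HEAD=exp@B [dev=A exp=B main=B work=C]
After op 12 (checkout): HEAD=work@C [dev=A exp=B main=B work=C]
ancestors(B) = {A,B}; C in? no
ancestors(B) = {A,B}; A in? yes
ancestors(A) = {A}; B in? no
ancestors(C) = {A,B,C}; B in? yes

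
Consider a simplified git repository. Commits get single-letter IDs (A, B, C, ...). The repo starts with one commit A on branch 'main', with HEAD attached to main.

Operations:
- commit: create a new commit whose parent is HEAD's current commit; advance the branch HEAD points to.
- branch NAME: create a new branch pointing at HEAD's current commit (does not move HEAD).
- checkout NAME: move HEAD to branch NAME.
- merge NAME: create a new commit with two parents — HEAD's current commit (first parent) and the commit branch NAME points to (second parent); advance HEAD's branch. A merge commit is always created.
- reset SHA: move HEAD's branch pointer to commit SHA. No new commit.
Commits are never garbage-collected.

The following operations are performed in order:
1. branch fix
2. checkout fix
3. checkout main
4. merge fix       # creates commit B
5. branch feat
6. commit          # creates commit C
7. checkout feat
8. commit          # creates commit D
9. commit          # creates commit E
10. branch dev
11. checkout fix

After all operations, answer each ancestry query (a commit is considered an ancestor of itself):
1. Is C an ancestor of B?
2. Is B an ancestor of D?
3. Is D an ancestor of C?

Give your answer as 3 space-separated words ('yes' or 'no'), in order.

After op 1 (branch): HEAD=main@A [fix=A main=A]
After op 2 (checkout): HEAD=fix@A [fix=A main=A]
After op 3 (checkout): HEAD=main@A [fix=A main=A]
After op 4 (merge): HEAD=main@B [fix=A main=B]
After op 5 (branch): HEAD=main@B [feat=B fix=A main=B]
After op 6 (commit): HEAD=main@C [feat=B fix=A main=C]
After op 7 (checkout): HEAD=feat@B [feat=B fix=A main=C]
After op 8 (commit): HEAD=feat@D [feat=D fix=A main=C]
After op 9 (commit): HEAD=feat@E [feat=E fix=A main=C]
After op 10 (branch): HEAD=feat@E [dev=E feat=E fix=A main=C]
After op 11 (checkout): HEAD=fix@A [dev=E feat=E fix=A main=C]
ancestors(B) = {A,B}; C in? no
ancestors(D) = {A,B,D}; B in? yes
ancestors(C) = {A,B,C}; D in? no

Answer: no yes no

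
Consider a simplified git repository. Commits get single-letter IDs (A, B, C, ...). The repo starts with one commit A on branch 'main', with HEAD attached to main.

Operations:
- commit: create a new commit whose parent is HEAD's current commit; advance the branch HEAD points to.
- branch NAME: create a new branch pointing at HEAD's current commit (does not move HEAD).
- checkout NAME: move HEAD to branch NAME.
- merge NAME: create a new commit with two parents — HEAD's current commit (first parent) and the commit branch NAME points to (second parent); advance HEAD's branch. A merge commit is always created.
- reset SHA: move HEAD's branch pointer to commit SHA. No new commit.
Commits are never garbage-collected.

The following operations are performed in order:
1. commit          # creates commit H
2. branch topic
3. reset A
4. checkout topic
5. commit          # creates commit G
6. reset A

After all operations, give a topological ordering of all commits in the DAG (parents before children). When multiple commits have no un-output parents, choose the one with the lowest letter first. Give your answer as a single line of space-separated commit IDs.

After op 1 (commit): HEAD=main@H [main=H]
After op 2 (branch): HEAD=main@H [main=H topic=H]
After op 3 (reset): HEAD=main@A [main=A topic=H]
After op 4 (checkout): HEAD=topic@H [main=A topic=H]
After op 5 (commit): HEAD=topic@G [main=A topic=G]
After op 6 (reset): HEAD=topic@A [main=A topic=A]
commit A: parents=[]
commit G: parents=['H']
commit H: parents=['A']

Answer: A H G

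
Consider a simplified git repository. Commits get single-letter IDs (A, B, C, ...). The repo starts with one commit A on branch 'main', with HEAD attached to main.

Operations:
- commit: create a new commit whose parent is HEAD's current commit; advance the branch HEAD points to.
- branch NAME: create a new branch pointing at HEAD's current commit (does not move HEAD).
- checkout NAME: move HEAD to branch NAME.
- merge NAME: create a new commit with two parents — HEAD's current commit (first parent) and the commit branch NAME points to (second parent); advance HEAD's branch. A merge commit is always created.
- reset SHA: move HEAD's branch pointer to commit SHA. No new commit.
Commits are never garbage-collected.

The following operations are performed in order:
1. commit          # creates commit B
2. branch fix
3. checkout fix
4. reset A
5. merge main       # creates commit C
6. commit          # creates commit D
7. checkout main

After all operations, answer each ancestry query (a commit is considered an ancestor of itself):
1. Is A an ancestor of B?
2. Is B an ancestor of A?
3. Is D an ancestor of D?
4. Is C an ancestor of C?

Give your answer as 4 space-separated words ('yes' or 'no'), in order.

After op 1 (commit): HEAD=main@B [main=B]
After op 2 (branch): HEAD=main@B [fix=B main=B]
After op 3 (checkout): HEAD=fix@B [fix=B main=B]
After op 4 (reset): HEAD=fix@A [fix=A main=B]
After op 5 (merge): HEAD=fix@C [fix=C main=B]
After op 6 (commit): HEAD=fix@D [fix=D main=B]
After op 7 (checkout): HEAD=main@B [fix=D main=B]
ancestors(B) = {A,B}; A in? yes
ancestors(A) = {A}; B in? no
ancestors(D) = {A,B,C,D}; D in? yes
ancestors(C) = {A,B,C}; C in? yes

Answer: yes no yes yes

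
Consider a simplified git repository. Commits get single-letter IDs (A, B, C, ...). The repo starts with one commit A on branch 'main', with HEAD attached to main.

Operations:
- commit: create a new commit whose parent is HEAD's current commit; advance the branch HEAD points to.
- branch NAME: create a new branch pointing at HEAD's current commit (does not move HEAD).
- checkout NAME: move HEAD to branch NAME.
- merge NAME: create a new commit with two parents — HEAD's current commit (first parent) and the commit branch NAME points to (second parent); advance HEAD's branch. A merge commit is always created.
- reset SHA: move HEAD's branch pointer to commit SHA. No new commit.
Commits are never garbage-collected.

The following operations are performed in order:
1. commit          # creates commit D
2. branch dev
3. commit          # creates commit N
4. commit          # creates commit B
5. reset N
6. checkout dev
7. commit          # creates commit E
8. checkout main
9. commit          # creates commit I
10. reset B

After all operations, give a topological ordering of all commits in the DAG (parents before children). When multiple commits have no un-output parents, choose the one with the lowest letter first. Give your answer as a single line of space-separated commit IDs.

Answer: A D E N B I

Derivation:
After op 1 (commit): HEAD=main@D [main=D]
After op 2 (branch): HEAD=main@D [dev=D main=D]
After op 3 (commit): HEAD=main@N [dev=D main=N]
After op 4 (commit): HEAD=main@B [dev=D main=B]
After op 5 (reset): HEAD=main@N [dev=D main=N]
After op 6 (checkout): HEAD=dev@D [dev=D main=N]
After op 7 (commit): HEAD=dev@E [dev=E main=N]
After op 8 (checkout): HEAD=main@N [dev=E main=N]
After op 9 (commit): HEAD=main@I [dev=E main=I]
After op 10 (reset): HEAD=main@B [dev=E main=B]
commit A: parents=[]
commit B: parents=['N']
commit D: parents=['A']
commit E: parents=['D']
commit I: parents=['N']
commit N: parents=['D']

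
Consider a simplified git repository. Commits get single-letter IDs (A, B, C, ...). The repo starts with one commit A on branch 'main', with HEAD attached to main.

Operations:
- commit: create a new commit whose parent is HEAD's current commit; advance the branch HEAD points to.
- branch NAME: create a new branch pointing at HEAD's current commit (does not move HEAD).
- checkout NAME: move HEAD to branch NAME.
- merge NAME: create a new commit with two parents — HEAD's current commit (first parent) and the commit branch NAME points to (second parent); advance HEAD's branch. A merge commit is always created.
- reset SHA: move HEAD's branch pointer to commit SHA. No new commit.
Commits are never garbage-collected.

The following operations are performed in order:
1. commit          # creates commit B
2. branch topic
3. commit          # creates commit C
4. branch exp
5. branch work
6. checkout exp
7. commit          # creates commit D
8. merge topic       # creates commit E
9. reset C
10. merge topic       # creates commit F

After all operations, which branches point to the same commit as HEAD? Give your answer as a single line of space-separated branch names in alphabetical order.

Answer: exp

Derivation:
After op 1 (commit): HEAD=main@B [main=B]
After op 2 (branch): HEAD=main@B [main=B topic=B]
After op 3 (commit): HEAD=main@C [main=C topic=B]
After op 4 (branch): HEAD=main@C [exp=C main=C topic=B]
After op 5 (branch): HEAD=main@C [exp=C main=C topic=B work=C]
After op 6 (checkout): HEAD=exp@C [exp=C main=C topic=B work=C]
After op 7 (commit): HEAD=exp@D [exp=D main=C topic=B work=C]
After op 8 (merge): HEAD=exp@E [exp=E main=C topic=B work=C]
After op 9 (reset): HEAD=exp@C [exp=C main=C topic=B work=C]
After op 10 (merge): HEAD=exp@F [exp=F main=C topic=B work=C]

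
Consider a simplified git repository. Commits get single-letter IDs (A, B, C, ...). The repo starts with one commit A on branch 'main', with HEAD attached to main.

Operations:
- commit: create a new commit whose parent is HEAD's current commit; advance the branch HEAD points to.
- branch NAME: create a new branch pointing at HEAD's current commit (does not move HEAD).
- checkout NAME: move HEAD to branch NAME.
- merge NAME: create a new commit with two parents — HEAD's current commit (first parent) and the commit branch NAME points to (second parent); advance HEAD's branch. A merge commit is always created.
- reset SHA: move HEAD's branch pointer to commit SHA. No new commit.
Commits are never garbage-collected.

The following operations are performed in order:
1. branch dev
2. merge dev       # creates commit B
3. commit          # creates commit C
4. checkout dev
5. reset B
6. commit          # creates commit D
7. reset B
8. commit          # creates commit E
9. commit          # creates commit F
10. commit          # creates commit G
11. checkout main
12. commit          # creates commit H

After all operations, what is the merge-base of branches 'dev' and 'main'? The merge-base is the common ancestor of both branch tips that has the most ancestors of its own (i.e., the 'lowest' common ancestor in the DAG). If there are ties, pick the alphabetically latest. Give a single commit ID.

After op 1 (branch): HEAD=main@A [dev=A main=A]
After op 2 (merge): HEAD=main@B [dev=A main=B]
After op 3 (commit): HEAD=main@C [dev=A main=C]
After op 4 (checkout): HEAD=dev@A [dev=A main=C]
After op 5 (reset): HEAD=dev@B [dev=B main=C]
After op 6 (commit): HEAD=dev@D [dev=D main=C]
After op 7 (reset): HEAD=dev@B [dev=B main=C]
After op 8 (commit): HEAD=dev@E [dev=E main=C]
After op 9 (commit): HEAD=dev@F [dev=F main=C]
After op 10 (commit): HEAD=dev@G [dev=G main=C]
After op 11 (checkout): HEAD=main@C [dev=G main=C]
After op 12 (commit): HEAD=main@H [dev=G main=H]
ancestors(dev=G): ['A', 'B', 'E', 'F', 'G']
ancestors(main=H): ['A', 'B', 'C', 'H']
common: ['A', 'B']

Answer: B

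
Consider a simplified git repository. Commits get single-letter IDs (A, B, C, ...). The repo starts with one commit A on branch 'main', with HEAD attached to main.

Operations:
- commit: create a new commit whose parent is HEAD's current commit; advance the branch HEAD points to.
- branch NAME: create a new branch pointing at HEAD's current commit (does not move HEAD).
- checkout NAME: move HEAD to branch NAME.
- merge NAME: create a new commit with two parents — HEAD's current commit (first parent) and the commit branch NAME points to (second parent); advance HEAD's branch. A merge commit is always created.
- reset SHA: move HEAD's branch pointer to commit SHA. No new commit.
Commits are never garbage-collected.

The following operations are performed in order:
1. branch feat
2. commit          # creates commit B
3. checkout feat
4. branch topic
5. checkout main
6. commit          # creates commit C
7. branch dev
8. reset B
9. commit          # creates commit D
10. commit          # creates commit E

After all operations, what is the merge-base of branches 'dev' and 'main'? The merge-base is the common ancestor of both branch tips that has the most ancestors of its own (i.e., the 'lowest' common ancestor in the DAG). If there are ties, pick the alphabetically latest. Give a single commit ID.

Answer: B

Derivation:
After op 1 (branch): HEAD=main@A [feat=A main=A]
After op 2 (commit): HEAD=main@B [feat=A main=B]
After op 3 (checkout): HEAD=feat@A [feat=A main=B]
After op 4 (branch): HEAD=feat@A [feat=A main=B topic=A]
After op 5 (checkout): HEAD=main@B [feat=A main=B topic=A]
After op 6 (commit): HEAD=main@C [feat=A main=C topic=A]
After op 7 (branch): HEAD=main@C [dev=C feat=A main=C topic=A]
After op 8 (reset): HEAD=main@B [dev=C feat=A main=B topic=A]
After op 9 (commit): HEAD=main@D [dev=C feat=A main=D topic=A]
After op 10 (commit): HEAD=main@E [dev=C feat=A main=E topic=A]
ancestors(dev=C): ['A', 'B', 'C']
ancestors(main=E): ['A', 'B', 'D', 'E']
common: ['A', 'B']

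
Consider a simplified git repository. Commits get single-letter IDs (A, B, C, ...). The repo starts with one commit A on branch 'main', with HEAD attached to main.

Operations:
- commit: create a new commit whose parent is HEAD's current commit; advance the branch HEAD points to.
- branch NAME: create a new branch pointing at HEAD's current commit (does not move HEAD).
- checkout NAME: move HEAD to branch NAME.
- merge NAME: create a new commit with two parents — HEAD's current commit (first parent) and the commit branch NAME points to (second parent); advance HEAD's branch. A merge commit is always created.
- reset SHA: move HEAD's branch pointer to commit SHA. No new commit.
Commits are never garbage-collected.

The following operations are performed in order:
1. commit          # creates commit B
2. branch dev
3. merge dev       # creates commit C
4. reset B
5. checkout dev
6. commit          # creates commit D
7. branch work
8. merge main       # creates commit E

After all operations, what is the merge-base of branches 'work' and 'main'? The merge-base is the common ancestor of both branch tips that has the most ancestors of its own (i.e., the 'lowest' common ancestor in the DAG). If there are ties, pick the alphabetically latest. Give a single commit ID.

Answer: B

Derivation:
After op 1 (commit): HEAD=main@B [main=B]
After op 2 (branch): HEAD=main@B [dev=B main=B]
After op 3 (merge): HEAD=main@C [dev=B main=C]
After op 4 (reset): HEAD=main@B [dev=B main=B]
After op 5 (checkout): HEAD=dev@B [dev=B main=B]
After op 6 (commit): HEAD=dev@D [dev=D main=B]
After op 7 (branch): HEAD=dev@D [dev=D main=B work=D]
After op 8 (merge): HEAD=dev@E [dev=E main=B work=D]
ancestors(work=D): ['A', 'B', 'D']
ancestors(main=B): ['A', 'B']
common: ['A', 'B']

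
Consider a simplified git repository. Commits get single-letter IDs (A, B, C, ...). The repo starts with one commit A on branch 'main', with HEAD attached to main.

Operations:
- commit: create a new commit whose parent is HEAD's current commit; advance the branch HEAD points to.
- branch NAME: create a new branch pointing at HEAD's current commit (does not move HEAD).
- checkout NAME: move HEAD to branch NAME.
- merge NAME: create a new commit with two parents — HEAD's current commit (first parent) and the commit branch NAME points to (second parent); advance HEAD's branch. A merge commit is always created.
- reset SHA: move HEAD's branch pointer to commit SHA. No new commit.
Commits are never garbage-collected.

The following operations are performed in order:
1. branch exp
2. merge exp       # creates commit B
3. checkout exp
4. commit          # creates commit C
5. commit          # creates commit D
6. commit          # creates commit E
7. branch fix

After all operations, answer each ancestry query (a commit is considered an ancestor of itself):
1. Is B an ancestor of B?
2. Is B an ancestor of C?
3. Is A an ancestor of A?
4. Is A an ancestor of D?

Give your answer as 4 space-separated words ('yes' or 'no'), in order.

After op 1 (branch): HEAD=main@A [exp=A main=A]
After op 2 (merge): HEAD=main@B [exp=A main=B]
After op 3 (checkout): HEAD=exp@A [exp=A main=B]
After op 4 (commit): HEAD=exp@C [exp=C main=B]
After op 5 (commit): HEAD=exp@D [exp=D main=B]
After op 6 (commit): HEAD=exp@E [exp=E main=B]
After op 7 (branch): HEAD=exp@E [exp=E fix=E main=B]
ancestors(B) = {A,B}; B in? yes
ancestors(C) = {A,C}; B in? no
ancestors(A) = {A}; A in? yes
ancestors(D) = {A,C,D}; A in? yes

Answer: yes no yes yes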